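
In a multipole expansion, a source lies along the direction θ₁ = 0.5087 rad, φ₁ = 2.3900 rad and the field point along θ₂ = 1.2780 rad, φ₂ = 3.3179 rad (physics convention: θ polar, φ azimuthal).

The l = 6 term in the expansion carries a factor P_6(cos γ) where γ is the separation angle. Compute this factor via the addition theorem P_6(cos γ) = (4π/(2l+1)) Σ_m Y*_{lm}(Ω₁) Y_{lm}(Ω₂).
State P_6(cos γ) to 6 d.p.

0.295554

Addition theorem: P_6(cos γ) = (4π/13) Σ_m Y*_{lm}(Ω₁) Y_{lm}(Ω₂), m = −6…6:
  m=-6: Y*=(-0.001299, 0.006316)  Y=(0.182623, -0.324236)  product (0.001811, 0.001575)
  m=-5: Y*=(0.032684, -0.023154)  Y=(-0.247143, 0.299898)  product (-0.001134, 0.015524)
  m=-4: Y*=(-0.147018, -0.020002)  Y=(-0.019089, 0.016250)  product (0.003131, -0.002007)
  m=-3: Y*=(0.223885, 0.274615)  Y=(0.296841, -0.173495)  product (0.114103, 0.042674)
  m=-2: Y*=(0.033774, -0.498779)  Y=(-0.075796, 0.027892)  product (0.011352, 0.038747)
  m=-1: Y*=(-0.168658, 0.157623)  Y=(-0.305964, 0.054510)  product (0.043011, -0.057421)
  m=+0: Y*=(-0.360121, -0.000000)  Y=(0.107731, 0.000000)  product (-0.038796, -0.000000)
  m=+1: Y*=(0.168658, 0.157623)  Y=(0.305964, 0.054510)  product (0.043011, 0.057421)
  m=+2: Y*=(0.033774, 0.498779)  Y=(-0.075796, -0.027892)  product (0.011352, -0.038747)
  m=+3: Y*=(-0.223885, 0.274615)  Y=(-0.296841, -0.173495)  product (0.114103, -0.042674)
  m=+4: Y*=(-0.147018, 0.020002)  Y=(-0.019089, -0.016250)  product (0.003131, 0.002007)
  m=+5: Y*=(-0.032684, -0.023154)  Y=(0.247143, 0.299898)  product (-0.001134, -0.015524)
  m=+6: Y*=(-0.001299, -0.006316)  Y=(0.182623, 0.324236)  product (0.001811, -0.001575)
Total Σ_m = (0.305753, -0.000000). Multiply by 0.966644: (0.295554, -0.000000). P_6(cos γ) = 0.295554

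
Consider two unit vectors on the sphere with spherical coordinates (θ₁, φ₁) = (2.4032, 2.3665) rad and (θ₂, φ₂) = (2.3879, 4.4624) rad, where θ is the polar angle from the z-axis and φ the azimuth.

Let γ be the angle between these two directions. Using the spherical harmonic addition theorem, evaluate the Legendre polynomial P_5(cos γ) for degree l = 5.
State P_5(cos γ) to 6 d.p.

0.343579

Expand P_5 via completeness: Σ_{m} conj(Y_{5,m}) at Ω₁ times Y_{5,m} at Ω₂ —
  [-5]  conj(Y_{5,-5})(Ω₁) = +0.047620-0.042949i ; Y_{5,-5}(Ω₂) = -0.066106+0.021969i ; Δ = -0.002204+0.003885i
  [-4]  conj(Y_{5,-4})(Ω₁) = +0.222618+0.009182i ; Y_{5,-4}(Ω₂) = -0.126827-0.197503i ; Δ = -0.026421-0.045132i
  [-3]  conj(Y_{5,-3})(Ω₁) = +0.283422+0.301512i ; Y_{5,-3}(Ω₂) = +0.286046-0.307070i ; Δ = +0.173657-0.000784i
  [-2]  conj(Y_{5,-2})(Ω₁) = -0.007500+0.363810i ; Y_{5,-2}(Ω₂) = +0.302222+0.165096i ; Δ = -0.062330+0.108713i
  [-1]  conj(Y_{5,-1})(Ω₁) = +0.057779-0.056600i ; Y_{5,-1}(Ω₂) = +0.027498-0.107697i ; Δ = -0.004507-0.007779i
  [+0]  conj(Y_{5,0})(Ω₁) = +0.383999-0.000000i ; Y_{5,0}(Ω₂) = +0.375944+0.000000i ; Δ = +0.144362+0.000000i
  [+1]  conj(Y_{5,1})(Ω₁) = -0.057779-0.056600i ; Y_{5,1}(Ω₂) = -0.027498-0.107697i ; Δ = -0.004507+0.007779i
  [+2]  conj(Y_{5,2})(Ω₁) = -0.007500-0.363810i ; Y_{5,2}(Ω₂) = +0.302222-0.165096i ; Δ = -0.062330-0.108713i
  [+3]  conj(Y_{5,3})(Ω₁) = -0.283422+0.301512i ; Y_{5,3}(Ω₂) = -0.286046-0.307070i ; Δ = +0.173657+0.000784i
  [+4]  conj(Y_{5,4})(Ω₁) = +0.222618-0.009182i ; Y_{5,4}(Ω₂) = -0.126827+0.197503i ; Δ = -0.026421+0.045132i
  [+5]  conj(Y_{5,5})(Ω₁) = -0.047620-0.042949i ; Y_{5,5}(Ω₂) = +0.066106+0.021969i ; Δ = -0.002204-0.003885i
Total Σ_m = +0.300753+0.000000i. Multiply by 1.142397: +0.343579+0.000000i. P_5(cos γ) = 0.343579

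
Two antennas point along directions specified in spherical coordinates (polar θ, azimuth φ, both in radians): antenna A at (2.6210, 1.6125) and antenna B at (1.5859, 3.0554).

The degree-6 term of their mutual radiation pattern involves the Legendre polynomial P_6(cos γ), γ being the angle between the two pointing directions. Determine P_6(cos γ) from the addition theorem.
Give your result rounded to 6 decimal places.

-0.274730

Expand P_6 via completeness: Σ_{m} conj(Y_{6,m}) at Ω₁ times Y_{6,m} at Ω₂ —
  m=-6: Y*=-0.00709 - 0.00181j  Y=0.41962 + 0.23868j  product -0.00254 - 0.00245j
  m=-5: Y*=0.00915 - 0.04324j  Y=0.02295 + 0.01055j  product 0.00067 - 0.00090j
  m=-4: Y*=0.15674 + 0.02639j  Y=-0.33479 - 0.12023j  product -0.04930 - 0.02768j
  m=-3: Y*=-0.04580 + 0.36420j  Y=-0.02850 - 0.00754j  product 0.00405 - 0.01003j
  m=-2: Y*=-0.49339 - 0.04125j  Y=0.31948 + 0.05563j  product -0.15533 - 0.04062j
  m=-1: Y*=0.00825 - 0.19776j  Y=0.03095 + 0.00267j  product 0.00078 - 0.00610j
  m=+0: Y*=-0.37665 + 0.00000j  Y=-0.31632 + 0.00000j  product 0.11914 + 0.00000j
  m=+1: Y*=-0.00825 - 0.19776j  Y=-0.03095 + 0.00267j  product 0.00078 + 0.00610j
  m=+2: Y*=-0.49339 + 0.04125j  Y=0.31948 - 0.05563j  product -0.15533 + 0.04062j
  m=+3: Y*=0.04580 + 0.36420j  Y=0.02850 - 0.00754j  product 0.00405 + 0.01003j
  m=+4: Y*=0.15674 - 0.02639j  Y=-0.33479 + 0.12023j  product -0.04930 + 0.02768j
  m=+5: Y*=-0.00915 - 0.04324j  Y=-0.02295 + 0.01055j  product 0.00067 + 0.00090j
  m=+6: Y*=-0.00709 + 0.00181j  Y=0.41962 - 0.23868j  product -0.00254 + 0.00245j
Total Σ_m = -0.28421 - 0.00000j. Multiply by 0.966644: -0.27473 - 0.00000j. P_6(cos γ) = -0.274730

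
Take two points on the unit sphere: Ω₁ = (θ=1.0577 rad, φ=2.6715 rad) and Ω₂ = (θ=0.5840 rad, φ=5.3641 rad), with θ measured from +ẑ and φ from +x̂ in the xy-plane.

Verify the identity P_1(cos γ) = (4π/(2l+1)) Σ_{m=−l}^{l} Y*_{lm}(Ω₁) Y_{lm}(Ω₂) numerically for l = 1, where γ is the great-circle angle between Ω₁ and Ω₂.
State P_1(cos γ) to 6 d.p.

Term-by-term m-sum for l=1 (normalisation 4π/3 = 4.188790):
  term(m=-1) = -0.05166 - 0.02489j   from Y*(Ω₁)=-0.26835 + 0.13635j, Y(Ω₂)=0.11554 + 0.15145j
  term(m=+0) = 0.09777 + 0.00000j   from Y*(Ω₁)=0.23984 + 0.00000j, Y(Ω₂)=0.40762 + 0.00000j
  term(m=+1) = -0.05166 + 0.02489j   from Y*(Ω₁)=0.26835 + 0.13635j, Y(Ω₂)=-0.11554 + 0.15145j
Total Σ_m = -0.00555 + 0.00000j. Multiply by 4.188790: -0.02323 + 0.00000j. P_1(cos γ) = -0.023233

-0.023233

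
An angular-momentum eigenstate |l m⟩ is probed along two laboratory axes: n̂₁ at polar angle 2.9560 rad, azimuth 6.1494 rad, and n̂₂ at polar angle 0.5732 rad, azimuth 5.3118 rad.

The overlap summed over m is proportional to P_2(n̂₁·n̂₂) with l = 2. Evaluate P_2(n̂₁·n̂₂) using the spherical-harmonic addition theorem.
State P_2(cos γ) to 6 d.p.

0.363591

Summing Y*_{l m}(θ₁,φ₁)·Y_{l m}(θ₂,φ₂) over m ∈ [−2, 2]; prefactor 4π/(2·2+1) = 2.513274:
  term(m=-2) = -0.000156+0.001486i   from Y*(Ω₁)=+0.012685-0.003478i, Y(Ω₂)=-0.041292+0.105839i
  term(m=-1) = -0.033007-0.036646i   from Y*(Ω₁)=-0.138857+0.018689i, Y(Ω₂)=+0.198587+0.290641i
  term(m=+0) = +0.210994+0.000000i   from Y*(Ω₁)=+0.598565-0.000000i, Y(Ω₂)=+0.352499+0.000000i
  term(m=+1) = -0.033007+0.036646i   from Y*(Ω₁)=+0.138857+0.018689i, Y(Ω₂)=-0.198587+0.290641i
  term(m=+2) = -0.000156-0.001486i   from Y*(Ω₁)=+0.012685+0.003478i, Y(Ω₂)=-0.041292-0.105839i
Accumulated sum +0.144668-0.000000i; after 4π/(2l+1) scaling, +0.363591-0.000000i ⇒ P_2 = 0.363591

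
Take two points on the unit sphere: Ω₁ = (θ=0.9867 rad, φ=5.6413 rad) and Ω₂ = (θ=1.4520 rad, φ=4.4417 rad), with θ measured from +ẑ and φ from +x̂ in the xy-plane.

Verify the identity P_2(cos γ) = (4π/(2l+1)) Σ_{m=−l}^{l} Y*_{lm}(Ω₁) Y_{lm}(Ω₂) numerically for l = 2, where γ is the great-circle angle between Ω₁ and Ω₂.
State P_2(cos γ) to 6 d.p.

-0.299267

Summing Y*_{l m}(θ₁,φ₁)·Y_{l m}(θ₂,φ₂) over m ∈ [−2, 2]; prefactor 4π/(2·2+1) = 2.513274:
  term(m=-2) = -0.075436+0.069212i   from Y*(Ω₁)=+0.076101-0.257814i, Y(Ω₂)=-0.326387-0.196258i
  term(m=-1) = +0.011720+0.030110i   from Y*(Ω₁)=+0.284656-0.212774i, Y(Ω₂)=-0.024310+0.087604i
  term(m=+0) = +0.008358+0.000000i   from Y*(Ω₁)=-0.027667-0.000000i, Y(Ω₂)=-0.302101+0.000000i
  term(m=+1) = +0.011720-0.030110i   from Y*(Ω₁)=-0.284656-0.212774i, Y(Ω₂)=+0.024310+0.087604i
  term(m=+2) = -0.075436-0.069212i   from Y*(Ω₁)=+0.076101+0.257814i, Y(Ω₂)=-0.326387+0.196258i
Total Σ_m = -0.119075+0.000000i. Multiply by 2.513274: -0.299267+0.000000i. P_2(cos γ) = -0.299267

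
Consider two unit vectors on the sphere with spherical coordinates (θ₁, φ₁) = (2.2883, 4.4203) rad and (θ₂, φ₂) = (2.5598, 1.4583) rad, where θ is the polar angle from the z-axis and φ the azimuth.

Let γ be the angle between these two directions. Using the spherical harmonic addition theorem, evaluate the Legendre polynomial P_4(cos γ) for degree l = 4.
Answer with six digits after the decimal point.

Summing Y*_{l m}(θ₁,φ₁)·Y_{l m}(θ₂,φ₂) over m ∈ [−4, 4]; prefactor 4π/(2·4+1) = 1.396263:
  [-4]  conj(Y_{4,-4})(Ω₁) = 0.05586 - 0.13122j ; Y_{4,-4}(Ω₂) = 0.03634 + 0.01755j ; Δ = 0.00433 - 0.00379j
  [-3]  conj(Y_{4,-3})(Ω₁) = -0.27047 - 0.22529j ; Y_{4,-3}(Ω₂) = 0.05746 - 0.16374j ; Δ = -0.05243 + 0.03134j
  [-2]  conj(Y_{4,-2})(Ω₁) = -0.32097 + 0.21221j ; Y_{4,-2}(Ω₂) = -0.38268 - 0.08758j ; Δ = 0.14142 - 0.05310j
  [-1]  conj(Y_{4,-1})(Ω₁) = 0.00177 + 0.00588j ; Y_{4,-1}(Ω₂) = -0.04599 + 0.40709j ; Δ = -0.00247 + 0.00045j
  [+0]  conj(Y_{4,0})(Ω₁) = -0.36264 + 0.00000j ; Y_{4,0}(Ω₂) = -0.09387 + 0.00000j ; Δ = 0.03404 + 0.00000j
  [+1]  conj(Y_{4,1})(Ω₁) = -0.00177 + 0.00588j ; Y_{4,1}(Ω₂) = 0.04599 + 0.40709j ; Δ = -0.00247 - 0.00045j
  [+2]  conj(Y_{4,2})(Ω₁) = -0.32097 - 0.21221j ; Y_{4,2}(Ω₂) = -0.38268 + 0.08758j ; Δ = 0.14142 + 0.05310j
  [+3]  conj(Y_{4,3})(Ω₁) = 0.27047 - 0.22529j ; Y_{4,3}(Ω₂) = -0.05746 - 0.16374j ; Δ = -0.05243 - 0.03134j
  [+4]  conj(Y_{4,4})(Ω₁) = 0.05586 + 0.13122j ; Y_{4,4}(Ω₂) = 0.03634 - 0.01755j ; Δ = 0.00433 + 0.00379j
Accumulated sum 0.21573 + 0.00000j; after 4π/(2l+1) scaling, 0.30121 + 0.00000j ⇒ P_4 = 0.301211

0.301211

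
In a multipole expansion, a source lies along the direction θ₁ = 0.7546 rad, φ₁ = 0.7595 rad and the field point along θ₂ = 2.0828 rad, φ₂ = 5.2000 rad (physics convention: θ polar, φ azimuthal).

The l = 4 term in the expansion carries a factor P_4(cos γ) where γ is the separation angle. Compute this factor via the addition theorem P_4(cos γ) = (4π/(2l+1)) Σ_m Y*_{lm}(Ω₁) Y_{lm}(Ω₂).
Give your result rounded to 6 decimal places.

-0.315206

Expand P_4 via completeness: Σ_{m} conj(Y_{4,m}) at Ω₁ times Y_{4,m} at Ω₂ —
  [-4]  conj(Y_{4,-4})(Ω₁) = -0.096909+0.010075i ; Y_{4,-4}(Ω₂) = -0.094720-0.237390i ; Δ = +0.011571+0.022051i
  [-3]  conj(Y_{4,-3})(Ω₁) = -0.190541+0.222713i ; Y_{4,-3}(Ω₂) = +0.403907+0.043777i ; Δ = -0.086711+0.081614i
  [-2]  conj(Y_{4,-2})(Ω₁) = +0.022067+0.425660i ; Y_{4,-2}(Ω₂) = -0.097007+0.143150i ; Δ = -0.063074-0.038133i
  [-1]  conj(Y_{4,-1})(Ω₁) = +0.122493+0.116308i ; Y_{4,-1}(Ω₂) = +0.124942+0.235596i ; Δ = -0.012097+0.043391i
  [+0]  conj(Y_{4,0})(Ω₁) = -0.324016-0.000000i ; Y_{4,0}(Ω₂) = -0.231073+0.000000i ; Δ = +0.074871+0.000000i
  [+1]  conj(Y_{4,1})(Ω₁) = -0.122493+0.116308i ; Y_{4,1}(Ω₂) = -0.124942+0.235596i ; Δ = -0.012097-0.043391i
  [+2]  conj(Y_{4,2})(Ω₁) = +0.022067-0.425660i ; Y_{4,2}(Ω₂) = -0.097007-0.143150i ; Δ = -0.063074+0.038133i
  [+3]  conj(Y_{4,3})(Ω₁) = +0.190541+0.222713i ; Y_{4,3}(Ω₂) = -0.403907+0.043777i ; Δ = -0.086711-0.081614i
  [+4]  conj(Y_{4,4})(Ω₁) = -0.096909-0.010075i ; Y_{4,4}(Ω₂) = -0.094720+0.237390i ; Δ = +0.011571-0.022051i
Total Σ_m = -0.225750-0.000000i. Multiply by 1.396263: -0.315206-0.000000i. P_4(cos γ) = -0.315206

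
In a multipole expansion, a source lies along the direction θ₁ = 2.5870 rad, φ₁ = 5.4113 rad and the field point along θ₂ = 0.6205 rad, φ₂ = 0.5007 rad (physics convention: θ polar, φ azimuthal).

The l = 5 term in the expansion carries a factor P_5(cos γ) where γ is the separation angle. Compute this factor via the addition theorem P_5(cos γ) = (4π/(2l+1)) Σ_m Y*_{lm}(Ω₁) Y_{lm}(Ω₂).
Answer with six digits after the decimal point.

Term-by-term m-sum for l=5 (normalisation 4π/11 = 1.142397):
  [-5]  conj(Y_{5,-5})(Ω₁) = -0.006497+0.017636i ; Y_{5,-5}(Ω₂) = -0.024775-0.018373i ; Δ = +0.000485-0.000318i
  [-4]  conj(Y_{5,-4})(Ω₁) = +0.090263-0.032535i ; Y_{5,-4}(Ω₂) = -0.057143-0.123942i ; Δ = -0.009190-0.009328i
  [-3]  conj(Y_{5,-3})(Ω₁) = -0.240482-0.139593i ; Y_{5,-3}(Ω₂) = +0.023140-0.336315i ; Δ = -0.052512+0.077648i
  [-2]  conj(Y_{5,-2})(Ω₁) = +0.080322+0.459717i ; Y_{5,-2}(Ω₂) = +0.247739-0.387022i ; Δ = +0.197820+0.082804i
  [-1]  conj(Y_{5,-1})(Ω₁) = +0.200784-0.238907i ; Y_{5,-1}(Ω₂) = +0.152598-0.083504i ; Δ = +0.010690-0.053223i
  [+0]  conj(Y_{5,0})(Ω₁) = +0.266895-0.000000i ; Y_{5,0}(Ω₂) = -0.355062+0.000000i ; Δ = -0.094764+0.000000i
  [+1]  conj(Y_{5,1})(Ω₁) = -0.200784-0.238907i ; Y_{5,1}(Ω₂) = -0.152598-0.083504i ; Δ = +0.010690+0.053223i
  [+2]  conj(Y_{5,2})(Ω₁) = +0.080322-0.459717i ; Y_{5,2}(Ω₂) = +0.247739+0.387022i ; Δ = +0.197820-0.082804i
  [+3]  conj(Y_{5,3})(Ω₁) = +0.240482-0.139593i ; Y_{5,3}(Ω₂) = -0.023140-0.336315i ; Δ = -0.052512-0.077648i
  [+4]  conj(Y_{5,4})(Ω₁) = +0.090263+0.032535i ; Y_{5,4}(Ω₂) = -0.057143+0.123942i ; Δ = -0.009190+0.009328i
  [+5]  conj(Y_{5,5})(Ω₁) = +0.006497+0.017636i ; Y_{5,5}(Ω₂) = +0.024775-0.018373i ; Δ = +0.000485+0.000318i
Σ over m = +0.199819+0.000000i; ×(4π/11) → +0.228273+0.000000i. Real part: 0.228273

0.228273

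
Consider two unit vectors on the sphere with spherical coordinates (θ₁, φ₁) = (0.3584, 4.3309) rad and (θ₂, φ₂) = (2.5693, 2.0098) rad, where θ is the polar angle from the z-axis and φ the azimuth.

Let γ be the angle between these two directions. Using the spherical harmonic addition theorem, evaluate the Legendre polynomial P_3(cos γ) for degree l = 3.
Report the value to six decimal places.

-0.551163

Term-by-term m-sum for l=3 (normalisation 4π/7 = 1.795196):
  [-3]  conj(Y_{3,-3})(Ω₁) = (0.016396, 0.007447) ; Y_{3,-3}(Ω₂) = (0.064146, 0.016638) ; Δ = (0.000928, 0.000750)
  [-2]  conj(Y_{3,-2})(Ω₁) = (-0.085114, 0.081381) ; Y_{3,-2}(Ω₂) = (0.160934, -0.193888) ; Δ = (0.002081, 0.029599)
  [-1]  conj(Y_{3,-1})(Ω₁) = (-0.142857, -0.356127) ; Y_{3,-1}(Ω₂) = (-0.188474, -0.401380) ; Δ = (-0.116018, 0.124461)
  [+0]  conj(Y_{3,0})(Ω₁) = (0.483931, -0.000000) ; Y_{3,0}(Ω₂) = (-0.167386, 0.000000) ; Δ = (-0.081003, 0.000000)
  [+1]  conj(Y_{3,1})(Ω₁) = (0.142857, -0.356127) ; Y_{3,1}(Ω₂) = (0.188474, -0.401380) ; Δ = (-0.116018, -0.124461)
  [+2]  conj(Y_{3,2})(Ω₁) = (-0.085114, -0.081381) ; Y_{3,2}(Ω₂) = (0.160934, 0.193888) ; Δ = (0.002081, -0.029599)
  [+3]  conj(Y_{3,3})(Ω₁) = (-0.016396, 0.007447) ; Y_{3,3}(Ω₂) = (-0.064146, 0.016638) ; Δ = (0.000928, -0.000750)
Σ over m = (-0.307021, -0.000000); ×(4π/7) → (-0.551163, -0.000000). Real part: -0.551163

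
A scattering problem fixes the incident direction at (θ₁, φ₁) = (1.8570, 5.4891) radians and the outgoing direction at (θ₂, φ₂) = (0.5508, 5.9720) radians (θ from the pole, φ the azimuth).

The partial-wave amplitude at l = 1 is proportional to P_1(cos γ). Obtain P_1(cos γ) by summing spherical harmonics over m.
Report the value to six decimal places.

Summing Y*_{l m}(θ₁,φ₁)·Y_{l m}(θ₂,φ₂) over m ∈ [−1, 1]; prefactor 4π/(2·1+1) = 4.188790:
  m=-1: +0.232319-0.236391i × +0.172136+0.055365i = +0.053078-0.027829i  (running Σ = +0.053078-0.027829i)
  m=0: -0.137939-0.000000i × +0.416341+0.000000i = -0.057429-0.000000i  (running Σ = -0.004351-0.027829i)
  m=1: -0.232319-0.236391i × -0.172136+0.055365i = +0.053078+0.027829i  (running Σ = +0.048727+0.000000i)
Total Σ_m = +0.048727+0.000000i. Multiply by 4.188790: +0.204108+0.000000i. P_1(cos γ) = 0.204108

0.204108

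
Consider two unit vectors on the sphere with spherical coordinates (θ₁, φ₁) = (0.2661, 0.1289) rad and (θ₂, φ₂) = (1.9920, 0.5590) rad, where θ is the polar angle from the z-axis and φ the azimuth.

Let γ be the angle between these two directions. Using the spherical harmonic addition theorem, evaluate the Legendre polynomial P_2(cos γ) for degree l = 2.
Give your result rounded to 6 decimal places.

-0.453357

Term-by-term m-sum for l=2 (normalisation 4π/5 = 2.513274):
  m=-2: Y*=0.02583 + 0.00681j  Y=0.14074 - 0.28928j  product 0.00561 - 0.00651j
  m=-1: Y*=0.19438 + 0.02520j  Y=-0.24438 + 0.15287j  product -0.05135 + 0.02356j
  m=+0: Y*=0.56535 + 0.00000j  Y=-0.15722 + 0.00000j  product -0.08889 + 0.00000j
  m=+1: Y*=-0.19438 + 0.02520j  Y=0.24438 + 0.15287j  product -0.05135 - 0.02356j
  m=+2: Y*=0.02583 - 0.00681j  Y=0.14074 + 0.28928j  product 0.00561 + 0.00651j
Total Σ_m = -0.18038 - 0.00000j. Multiply by 2.513274: -0.45336 - 0.00000j. P_2(cos γ) = -0.453357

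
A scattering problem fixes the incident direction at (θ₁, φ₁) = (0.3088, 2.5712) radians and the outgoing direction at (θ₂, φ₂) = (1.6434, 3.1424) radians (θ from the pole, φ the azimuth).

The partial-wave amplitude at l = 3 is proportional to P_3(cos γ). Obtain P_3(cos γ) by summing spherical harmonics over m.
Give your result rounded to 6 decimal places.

Addition theorem: P_3(cos γ) = (4π/7) Σ_m Y*_{lm}(Ω₁) Y_{lm}(Ω₂), m = −3…3:
  m=-3: Y*=0.00164 + 0.01160j  Y=-0.41393 + 0.00100j  product -0.00069 - 0.00480j
  m=-2: Y*=0.03749 - 0.08174j  Y=-0.07374 + 0.00012j  product -0.00275 + 0.00603j
  m=-1: Y*=-0.29250 + 0.18765j  Y=0.31385 - 0.00025j  product -0.09175 + 0.05897j
  m=+0: Y*=0.54686 + 0.00000j  Y=0.08050 + 0.00000j  product 0.04402 + 0.00000j
  m=+1: Y*=0.29250 + 0.18765j  Y=-0.31385 - 0.00025j  product -0.09175 - 0.05897j
  m=+2: Y*=0.03749 + 0.08174j  Y=-0.07374 - 0.00012j  product -0.00275 - 0.00603j
  m=+3: Y*=-0.00164 + 0.01160j  Y=0.41393 + 0.00100j  product -0.00069 + 0.00480j
Σ over m = -0.14638 - 0.00000j; ×(4π/7) → -0.26277 - 0.00000j. Real part: -0.262773

-0.262773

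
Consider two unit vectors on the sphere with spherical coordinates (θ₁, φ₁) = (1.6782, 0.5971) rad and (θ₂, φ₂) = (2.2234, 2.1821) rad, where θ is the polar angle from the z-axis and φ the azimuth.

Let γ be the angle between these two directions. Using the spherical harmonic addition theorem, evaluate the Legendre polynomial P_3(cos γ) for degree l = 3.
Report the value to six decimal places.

-0.080424

Term-by-term m-sum for l=3 (normalisation 4π/7 = 1.795196):
  m=-3: -0.08969 + 0.40012j × 0.20205 - 0.05442j = 0.00366 + 0.08572j  (running Σ = 0.00366 + 0.08572j)
  m=-2: -0.03983 - 0.10071j × 0.13366 - 0.36824j = -0.04241 + 0.00121j  (running Σ = -0.03875 + 0.08693j)
  m=-1: -0.25045 - 0.17028j × -0.12435 - 0.17743j = 0.00093 + 0.06561j  (running Σ = -0.03782 + 0.15254j)
  m=0: 0.11771 + 0.00000j × 0.26201 + 0.00000j = 0.03084 + 0.00000j  (running Σ = -0.00698 + 0.15254j)
  m=1: 0.25045 - 0.17028j × 0.12435 - 0.17743j = 0.00093 - 0.06561j  (running Σ = -0.00605 + 0.08693j)
  m=2: -0.03983 + 0.10071j × 0.13366 + 0.36824j = -0.04241 - 0.00121j  (running Σ = -0.04845 + 0.08572j)
  m=3: 0.08969 + 0.40012j × -0.20205 - 0.05442j = 0.00366 - 0.08572j  (running Σ = -0.04480 + 0.00000j)
Accumulated sum -0.04480 + 0.00000j; after 4π/(2l+1) scaling, -0.08042 + 0.00000j ⇒ P_3 = -0.080424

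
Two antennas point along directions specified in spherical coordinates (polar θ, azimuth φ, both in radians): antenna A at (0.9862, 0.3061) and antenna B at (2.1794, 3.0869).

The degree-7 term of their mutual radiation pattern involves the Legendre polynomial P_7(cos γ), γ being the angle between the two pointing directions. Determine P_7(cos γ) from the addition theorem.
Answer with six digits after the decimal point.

-0.087014

Addition theorem: P_7(cos γ) = (4π/15) Σ_m Y*_{lm}(Ω₁) Y_{lm}(Ω₂), m = −7…7:
  m=-7: (-0.075913, 0.117940) × (-0.116070, -0.046744) = (0.014324, -0.010141)  (running Σ = (0.014324, -0.010141))
  m=-6: (-0.091228, 0.335094) × (-0.308845, -0.105151) = (0.063411, -0.093900)  (running Σ = (0.077735, -0.104040))
  m=-5: (0.017643, 0.437584) × (-0.426751, -0.119699) = (0.044850, -0.188851)  (running Σ = (0.122585, -0.292892))
  m=-4: (0.063786, 0.176717) × (-0.231834, -0.051543) = (-0.005679, -0.044257)  (running Σ = (0.116905, -0.337148))
  m=-3: (-0.149477, -0.195611) × (0.198608, 0.032883) = (-0.023255, -0.043765)  (running Σ = (0.093650, -0.380914))
  m=-2: (-0.257367, -0.180723) × (0.339781, 0.037316) = (-0.080705, -0.071010)  (running Σ = (0.012946, -0.451924))
  m=-1: (0.117865, 0.037249) × (-0.063959, -0.003502) = (-0.007408, -0.002795)  (running Σ = (0.005538, -0.454719))
  m=0: (0.330677, -0.000000) × (-0.347593, 0.000000) = (-0.114941, 0.000000)  (running Σ = (-0.109403, -0.454719))
  m=1: (-0.117865, 0.037249) × (0.063959, -0.003502) = (-0.007408, 0.002795)  (running Σ = (-0.116811, -0.451924))
  m=2: (-0.257367, 0.180723) × (0.339781, -0.037316) = (-0.080705, 0.071010)  (running Σ = (-0.197516, -0.380914))
  m=3: (0.149477, -0.195611) × (-0.198608, 0.032883) = (-0.023255, 0.043765)  (running Σ = (-0.220771, -0.337148))
  m=4: (0.063786, -0.176717) × (-0.231834, 0.051543) = (-0.005679, 0.044257)  (running Σ = (-0.226450, -0.292892))
  m=5: (-0.017643, 0.437584) × (0.426751, -0.119699) = (0.044850, 0.188851)  (running Σ = (-0.181601, -0.104040))
  m=6: (-0.091228, -0.335094) × (-0.308845, 0.105151) = (0.063411, 0.093900)  (running Σ = (-0.118190, -0.010141))
  m=7: (0.075913, 0.117940) × (0.116070, -0.046744) = (0.014324, 0.010141)  (running Σ = (-0.103866, -0.000000))
Total Σ_m = (-0.103866, -0.000000). Multiply by 0.837758: (-0.087014, -0.000000). P_7(cos γ) = -0.087014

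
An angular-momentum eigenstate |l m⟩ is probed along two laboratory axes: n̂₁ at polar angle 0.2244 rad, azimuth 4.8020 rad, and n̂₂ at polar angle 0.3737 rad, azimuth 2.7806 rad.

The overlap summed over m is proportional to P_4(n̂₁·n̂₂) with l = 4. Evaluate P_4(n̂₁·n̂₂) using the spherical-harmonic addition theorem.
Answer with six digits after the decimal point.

0.054447

Expand P_4 via completeness: Σ_{m} conj(Y_{4,m}) at Ω₁ times Y_{4,m} at Ω₂ —
  [-4]  conj(Y_{4,-4})(Ω₁) = +0.001016+0.000381i ; Y_{4,-4}(Ω₂) = +0.000994+0.007797i ; Δ = -0.000002+0.000008i
  [-3]  conj(Y_{4,-3})(Ω₁) = -0.003571+0.012963i ; Y_{4,-3}(Ω₂) = -0.026572-0.050081i ; Δ = +0.000744-0.000166i
  [-2]  conj(Y_{4,-2})(Ω₁) = -0.092144-0.016693i ; Y_{4,-2}(Ω₂) = +0.169539+0.149293i ; Δ = -0.013130-0.016587i
  [-1]  conj(Y_{4,-1})(Ω₁) = +0.033555-0.373453i ; Y_{4,-1}(Ω₂) = -0.461365-0.174182i ; Δ = -0.080530+0.166453i
  [+0]  conj(Y_{4,0})(Ω₁) = +0.645840-0.000000i ; Y_{4,0}(Ω₂) = +0.348120+0.000000i ; Δ = +0.224830+0.000000i
  [+1]  conj(Y_{4,1})(Ω₁) = -0.033555-0.373453i ; Y_{4,1}(Ω₂) = +0.461365-0.174182i ; Δ = -0.080530-0.166453i
  [+2]  conj(Y_{4,2})(Ω₁) = -0.092144+0.016693i ; Y_{4,2}(Ω₂) = +0.169539-0.149293i ; Δ = -0.013130+0.016587i
  [+3]  conj(Y_{4,3})(Ω₁) = +0.003571+0.012963i ; Y_{4,3}(Ω₂) = +0.026572-0.050081i ; Δ = +0.000744+0.000166i
  [+4]  conj(Y_{4,4})(Ω₁) = +0.001016-0.000381i ; Y_{4,4}(Ω₂) = +0.000994-0.007797i ; Δ = -0.000002-0.000008i
Total Σ_m = +0.038995-0.000000i. Multiply by 1.396263: +0.054447-0.000000i. P_4(cos γ) = 0.054447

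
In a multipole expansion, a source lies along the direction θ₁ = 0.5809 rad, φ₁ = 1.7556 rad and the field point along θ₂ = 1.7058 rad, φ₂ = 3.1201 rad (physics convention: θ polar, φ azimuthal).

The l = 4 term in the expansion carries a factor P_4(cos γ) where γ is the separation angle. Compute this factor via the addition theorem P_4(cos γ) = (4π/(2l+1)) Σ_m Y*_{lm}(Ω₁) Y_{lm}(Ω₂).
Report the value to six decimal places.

0.374995

Addition theorem: P_4(cos γ) = (4π/9) Σ_m Y*_{lm}(Ω₁) Y_{lm}(Ω₂), m = −4…4:
  m=-4: Y*=+0.029660+0.027040i  Y=+0.425069+0.036634i  product +0.011617+0.012580i
  m=-3: Y*=+0.091037-0.147026i  Y=+0.163570+0.010561i  product +0.016444-0.023088i
  m=-2: Y*=-0.365607-0.141640i  Y=-0.286546-0.012325i  product +0.103018+0.045093i
  m=-1: Y*=-0.075451+0.403616i  Y=-0.181243-0.003896i  product +0.015247-0.072859i
  m=+0: Y*=-0.092236-0.000000i  Y=+0.261081+0.000000i  product -0.024081-0.000000i
  m=+1: Y*=+0.075451+0.403616i  Y=+0.181243-0.003896i  product +0.015247+0.072859i
  m=+2: Y*=-0.365607+0.141640i  Y=-0.286546+0.012325i  product +0.103018-0.045093i
  m=+3: Y*=-0.091037-0.147026i  Y=-0.163570+0.010561i  product +0.016444+0.023088i
  m=+4: Y*=+0.029660-0.027040i  Y=+0.425069-0.036634i  product +0.011617-0.012580i
Σ over m = +0.268571-0.000000i; ×(4π/9) → +0.374995-0.000000i. Real part: 0.374995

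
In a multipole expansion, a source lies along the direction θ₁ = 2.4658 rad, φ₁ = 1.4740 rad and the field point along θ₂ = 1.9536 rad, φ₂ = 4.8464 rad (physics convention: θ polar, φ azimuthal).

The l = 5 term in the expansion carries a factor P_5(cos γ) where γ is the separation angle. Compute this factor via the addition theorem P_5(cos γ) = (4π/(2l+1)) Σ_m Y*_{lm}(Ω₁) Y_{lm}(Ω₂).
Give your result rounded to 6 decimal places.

-0.345843

Term-by-term m-sum for l=5 (normalisation 4π/11 = 1.142397):
  m=-5: Y*=+0.020681+0.039341i  Y=+0.197973+0.249858i  product -0.005735+0.012956i
  m=-4: Y*=-0.162333+0.066194i  Y=-0.348984+0.207319i  product +0.042928-0.056756i
  m=-3: Y*=-0.108572-0.363317i  Y=-0.027625-0.064970i  product -0.020606+0.017091i
  m=-2: Y*=+0.419460-0.082234i  Y=-0.305412+0.083875i  product -0.121211+0.060298i
  m=-1: Y*=+0.005022+0.051720i  Y=-0.021614-0.160318i  product +0.008183-0.001923i
  m=+0: Y*=+0.389284-0.000000i  Y=-0.282196+0.000000i  product -0.109854+0.000000i
  m=+1: Y*=-0.005022+0.051720i  Y=+0.021614-0.160318i  product +0.008183+0.001923i
  m=+2: Y*=+0.419460+0.082234i  Y=-0.305412-0.083875i  product -0.121211-0.060298i
  m=+3: Y*=+0.108572-0.363317i  Y=+0.027625-0.064970i  product -0.020606-0.017091i
  m=+4: Y*=-0.162333-0.066194i  Y=-0.348984-0.207319i  product +0.042928+0.056756i
  m=+5: Y*=-0.020681+0.039341i  Y=-0.197973+0.249858i  product -0.005735-0.012956i
Accumulated sum -0.302735-0.000000i; after 4π/(2l+1) scaling, -0.345843-0.000000i ⇒ P_5 = -0.345843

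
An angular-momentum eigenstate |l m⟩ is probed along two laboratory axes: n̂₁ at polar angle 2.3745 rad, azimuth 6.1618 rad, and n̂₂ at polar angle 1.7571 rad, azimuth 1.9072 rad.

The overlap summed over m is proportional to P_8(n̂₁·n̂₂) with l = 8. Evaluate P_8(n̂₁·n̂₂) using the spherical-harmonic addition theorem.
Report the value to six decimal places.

Expand P_8 via completeness: Σ_{m} conj(Y_{8,m}) at Ω₁ times Y_{8,m} at Ω₂ —
  m=-8: (0.015663, -0.022908) × (-0.403555, -0.195120) = (-0.010790, 0.006189)  (running Σ = (-0.010790, 0.006189))
  m=-7: (-0.076018, 0.086481) × (-0.239302, 0.238648) = (-0.002447, -0.038837)  (running Σ = (-0.013238, -0.032648))
  m=-6: (0.212709, -0.189711) × (-0.071213, -0.148320) = (-0.043286, -0.018039)  (running Σ = (-0.056523, -0.050687))
  m=-5: (-0.369733, 0.256726) × (-0.340934, 0.038077) = (0.116279, -0.101605)  (running Σ = (0.059756, -0.152292))
  m=-4: (0.346109, -0.182633) × (0.012994, -0.056727) = (-0.005863, -0.022007)  (running Σ = (0.053893, -0.174299))
  m=-3: (-0.000193, 0.000073) × (-0.279904, -0.176104) = (0.000067, 0.000013)  (running Σ = (0.053960, -0.174285))
  m=-2: (-0.362032, 0.089659) × (0.007392, -0.005891) = (-0.002148, 0.002795)  (running Σ = (0.051812, -0.171490))
  m=-1: (0.183802, -0.022421) × (-0.106277, -0.303913) = (-0.026348, -0.053477)  (running Σ = (0.025464, -0.224967))
  m=0: (0.322481, -0.000000) × (-0.004984, 0.000000) = (-0.001607, 0.000000)  (running Σ = (0.023857, -0.224967))
  m=1: (-0.183802, -0.022421) × (0.106277, -0.303913) = (-0.026348, 0.053477)  (running Σ = (-0.002491, -0.171490))
  m=2: (-0.362032, -0.089659) × (0.007392, 0.005891) = (-0.002148, -0.002795)  (running Σ = (-0.004639, -0.174285))
  m=3: (0.000193, 0.000073) × (0.279904, -0.176104) = (0.000067, -0.000013)  (running Σ = (-0.004572, -0.174299))
  m=4: (0.346109, 0.182633) × (0.012994, 0.056727) = (-0.005863, 0.022007)  (running Σ = (-0.010435, -0.152292))
  m=5: (0.369733, 0.256726) × (0.340934, 0.038077) = (0.116279, 0.101605)  (running Σ = (0.105844, -0.050687))
  m=6: (0.212709, 0.189711) × (-0.071213, 0.148320) = (-0.043286, 0.018039)  (running Σ = (0.062558, -0.032648))
  m=7: (0.076018, 0.086481) × (0.239302, 0.238648) = (-0.002447, 0.038837)  (running Σ = (0.060111, 0.006189))
  m=8: (0.015663, 0.022908) × (-0.403555, 0.195120) = (-0.010790, -0.006189)  (running Σ = (0.049321, 0.000000))
Total Σ_m = (0.049321, 0.000000). Multiply by 0.739198: (0.036458, 0.000000). P_8(cos γ) = 0.036458

0.036458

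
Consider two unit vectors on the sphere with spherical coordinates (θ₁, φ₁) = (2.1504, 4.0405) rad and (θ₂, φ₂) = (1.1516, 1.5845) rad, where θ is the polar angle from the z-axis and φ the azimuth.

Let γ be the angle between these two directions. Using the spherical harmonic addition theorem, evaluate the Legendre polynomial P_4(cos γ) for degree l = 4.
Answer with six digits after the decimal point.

Addition theorem: P_4(cos γ) = (4π/9) Σ_m Y*_{lm}(Ω₁) Y_{lm}(Ω₂), m = −4…4:
  m=-4: (-0.194890, -0.095115) × (0.307587, -0.016877) = (-0.061551, -0.025967)  (running Σ = (-0.061551, -0.025967))
  m=-3: (-0.362437, 0.172790) × (0.015957, 0.387929) = (-0.072814, -0.137842)  (running Σ = (-0.134364, -0.163809))
  m=-2: (-0.057966, 0.250933) × (-0.044554, 0.001221) = (0.002276, -0.011251)  (running Σ = (-0.132088, -0.175060))
  m=-1: (-0.121481, -0.152742) × (0.004436, 0.323655) = (0.048897, -0.039995)  (running Σ = (-0.083192, -0.215056))
  m=0: (-0.301457, -0.000000) × (-0.106789, 0.000000) = (0.032192, 0.000000)  (running Σ = (-0.050999, -0.215056))
  m=1: (0.121481, -0.152742) × (-0.004436, 0.323655) = (0.048897, 0.039995)  (running Σ = (-0.002103, -0.175060))
  m=2: (-0.057966, -0.250933) × (-0.044554, -0.001221) = (0.002276, 0.011251)  (running Σ = (0.000173, -0.163809))
  m=3: (0.362437, 0.172790) × (-0.015957, 0.387929) = (-0.072814, 0.137842)  (running Σ = (-0.072640, -0.025967))
  m=4: (-0.194890, 0.095115) × (0.307587, 0.016877) = (-0.061551, 0.025967)  (running Σ = (-0.134191, -0.000000))
Σ over m = (-0.134191, -0.000000); ×(4π/9) → (-0.187366, -0.000000). Real part: -0.187366

-0.187366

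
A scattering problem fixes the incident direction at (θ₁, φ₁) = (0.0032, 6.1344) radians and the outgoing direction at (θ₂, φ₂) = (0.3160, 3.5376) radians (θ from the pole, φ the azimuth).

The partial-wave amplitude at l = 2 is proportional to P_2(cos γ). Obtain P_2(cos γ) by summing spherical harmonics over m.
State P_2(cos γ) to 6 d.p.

Term-by-term m-sum for l=2 (normalisation 4π/5 = 2.513274):
  m=-2: 0.00000 - 0.00000j × 0.02620 - 0.02655j = 0.00000 - 0.00000j  (running Σ = 0.00000 - 0.00000j)
  m=-1: 0.00244 - 0.00037j × -0.21053 + 0.08802j = -0.00048 + 0.00029j  (running Σ = -0.00048 + 0.00029j)
  m=0: 0.63077 + 0.00000j × 0.53941 + 0.00000j = 0.34024 + 0.00000j  (running Σ = 0.33976 + 0.00029j)
  m=1: -0.00244 - 0.00037j × 0.21053 + 0.08802j = -0.00048 - 0.00029j  (running Σ = 0.33928 - 0.00000j)
  m=2: 0.00000 + 0.00000j × 0.02620 + 0.02655j = 0.00000 + 0.00000j  (running Σ = 0.33928 + 0.00000j)
Σ over m = 0.33928 + 0.00000j; ×(4π/5) → 0.85270 + 0.00000j. Real part: 0.852698

0.852698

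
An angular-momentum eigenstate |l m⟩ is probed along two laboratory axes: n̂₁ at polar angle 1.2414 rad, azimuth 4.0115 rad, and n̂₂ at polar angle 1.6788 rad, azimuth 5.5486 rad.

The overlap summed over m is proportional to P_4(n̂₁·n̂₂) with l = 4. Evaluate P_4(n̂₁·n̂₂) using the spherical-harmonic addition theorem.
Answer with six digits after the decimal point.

0.374962

Term-by-term m-sum for l=4 (normalisation 4π/9 = 1.396263):
  [-4]  conj(Y_{4,-4})(Ω₁) = (-0.334692, -0.117654) ; Y_{4,-4}(Ω₂) = (-0.423410, 0.087264) ; Δ = (0.151979, 0.020609)
  [-3]  conj(Y_{4,-3})(Ω₁) = (0.295641, -0.173965) ; Y_{4,-3}(Ω₂) = (0.078424, -0.106895) ; Δ = (0.004589, -0.045246)
  [-2]  conj(Y_{4,-2})(Ω₁) = (0.013481, -0.078998) ; Y_{4,-2}(Ω₂) = (-0.030815, -0.302176) ; Δ = (-0.024287, -0.001639)
  [-1]  conj(Y_{4,-1})(Ω₁) = (0.211752, 0.250948) ; Y_{4,-1}(Ω₂) = (0.109812, 0.099183) ; Δ = (-0.001637, 0.048559)
  [+0]  conj(Y_{4,0})(Ω₁) = (0.025829, -0.000000) ; Y_{4,0}(Ω₂) = (0.280981, 0.000000) ; Δ = (0.007258, 0.000000)
  [+1]  conj(Y_{4,1})(Ω₁) = (-0.211752, 0.250948) ; Y_{4,1}(Ω₂) = (-0.109812, 0.099183) ; Δ = (-0.001637, -0.048559)
  [+2]  conj(Y_{4,2})(Ω₁) = (0.013481, 0.078998) ; Y_{4,2}(Ω₂) = (-0.030815, 0.302176) ; Δ = (-0.024287, 0.001639)
  [+3]  conj(Y_{4,3})(Ω₁) = (-0.295641, -0.173965) ; Y_{4,3}(Ω₂) = (-0.078424, -0.106895) ; Δ = (0.004589, 0.045246)
  [+4]  conj(Y_{4,4})(Ω₁) = (-0.334692, 0.117654) ; Y_{4,4}(Ω₂) = (-0.423410, -0.087264) ; Δ = (0.151979, -0.020609)
Accumulated sum (0.268547, 0.000000); after 4π/(2l+1) scaling, (0.374962, 0.000000) ⇒ P_4 = 0.374962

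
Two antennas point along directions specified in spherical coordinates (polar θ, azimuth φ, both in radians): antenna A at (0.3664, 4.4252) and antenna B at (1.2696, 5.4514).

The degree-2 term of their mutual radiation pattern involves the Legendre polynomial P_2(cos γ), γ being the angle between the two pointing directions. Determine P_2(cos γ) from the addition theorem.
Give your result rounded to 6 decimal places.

Term-by-term m-sum for l=2 (normalisation 4π/5 = 2.513274):
  [-2]  conj(Y_{2,-2})(Ω₁) = -0.041622+0.026936i ; Y_{2,-2}(Ω₂) = -0.032636+0.350764i ; Δ = -0.008090-0.015478i
  [-1]  conj(Y_{2,-1})(Ω₁) = -0.073194-0.247816i ; Y_{2,-1}(Ω₂) = +0.147421+0.161774i ; Δ = +0.029300-0.048374i
  [+0]  conj(Y_{2,0})(Ω₁) = +0.509344-0.000000i ; Y_{2,0}(Ω₂) = -0.232120+0.000000i ; Δ = -0.118229+0.000000i
  [+1]  conj(Y_{2,1})(Ω₁) = +0.073194-0.247816i ; Y_{2,1}(Ω₂) = -0.147421+0.161774i ; Δ = +0.029300+0.048374i
  [+2]  conj(Y_{2,2})(Ω₁) = -0.041622-0.026936i ; Y_{2,2}(Ω₂) = -0.032636-0.350764i ; Δ = -0.008090+0.015478i
Total Σ_m = -0.075809-0.000000i. Multiply by 2.513274: -0.190528-0.000000i. P_2(cos γ) = -0.190528

-0.190528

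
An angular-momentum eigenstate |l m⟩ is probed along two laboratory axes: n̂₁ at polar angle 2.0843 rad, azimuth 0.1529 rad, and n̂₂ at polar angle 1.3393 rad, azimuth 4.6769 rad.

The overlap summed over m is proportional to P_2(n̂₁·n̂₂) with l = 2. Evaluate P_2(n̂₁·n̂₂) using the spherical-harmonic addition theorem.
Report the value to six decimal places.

Expand P_2 via completeness: Σ_{m} conj(Y_{2,m}) at Ω₁ times Y_{2,m} at Ω₂ —
  m=-2: Y*=+0.279467+0.088228i  Y=-0.365019-0.025952i  product -0.099721-0.039458i
  m=-1: Y*=-0.326699-0.050345i  Y=-0.006121+0.172412i  product +0.010680-0.056019i
  m=+0: Y*=-0.087071-0.000000i  Y=-0.265585+0.000000i  product +0.023125+0.000000i
  m=+1: Y*=+0.326699-0.050345i  Y=+0.006121+0.172412i  product +0.010680+0.056019i
  m=+2: Y*=+0.279467-0.088228i  Y=-0.365019+0.025952i  product -0.099721+0.039458i
Accumulated sum -0.154957+0.000000i; after 4π/(2l+1) scaling, -0.389450+0.000000i ⇒ P_2 = -0.389450

-0.389450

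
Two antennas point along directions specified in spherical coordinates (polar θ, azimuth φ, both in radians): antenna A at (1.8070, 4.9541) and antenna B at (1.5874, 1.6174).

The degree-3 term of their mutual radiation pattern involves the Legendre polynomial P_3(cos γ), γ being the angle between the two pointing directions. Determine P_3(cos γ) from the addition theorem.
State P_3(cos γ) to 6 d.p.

-0.717228

Addition theorem: P_3(cos γ) = (4π/7) Σ_m Y*_{lm}(Ω₁) Y_{lm}(Ω₂), m = −3…3:
  term(m=-3) = -0.133289-0.088344i   from Y*(Ω₁)=-0.254301+0.286960i, Y(Ω₂)=+0.058119+0.412982i
  term(m=-2) = +0.003546+0.001459i   from Y*(Ω₁)=+0.200157+0.105076i, Y(Ω₂)=+0.016890-0.001579i
  term(m=-1) = -0.072232-0.014275i   from Y*(Ω₁)=-0.054617+0.221540i, Y(Ω₂)=+0.015033+0.322340i
  term(m=+0) = +0.004423+0.000000i   from Y*(Ω₁)=+0.238073-0.000000i, Y(Ω₂)=+0.018579+0.000000i
  term(m=+1) = -0.072232+0.014275i   from Y*(Ω₁)=+0.054617+0.221540i, Y(Ω₂)=-0.015033+0.322340i
  term(m=+2) = +0.003546-0.001459i   from Y*(Ω₁)=+0.200157-0.105076i, Y(Ω₂)=+0.016890+0.001579i
  term(m=+3) = -0.133289+0.088344i   from Y*(Ω₁)=+0.254301+0.286960i, Y(Ω₂)=-0.058119+0.412982i
Accumulated sum -0.399526+0.000000i; after 4π/(2l+1) scaling, -0.717228+0.000000i ⇒ P_3 = -0.717228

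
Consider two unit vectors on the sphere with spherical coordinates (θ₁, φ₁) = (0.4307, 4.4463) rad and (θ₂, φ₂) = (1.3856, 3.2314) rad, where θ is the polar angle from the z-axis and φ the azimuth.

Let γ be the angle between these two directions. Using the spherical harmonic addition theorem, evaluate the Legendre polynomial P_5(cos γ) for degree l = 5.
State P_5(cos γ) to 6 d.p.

0.343036

Term-by-term m-sum for l=5 (normalisation 4π/11 = 1.142397):
  m=-5: Y*=-0.00572 - 0.00140j  Y=-0.38357 + 0.18483j  product 0.00245 - 0.00052j
  m=-4: Y*=0.01966 - 0.03544j  Y=0.23615 - 0.08868j  product 0.00150 - 0.01011j
  m=-3: Y*=0.11596 + 0.11301j  Y=0.22002 - 0.06075j  product 0.03238 + 0.01782j
  m=-2: Y*=-0.34167 + 0.20119j  Y=-0.26647 + 0.04838j  product 0.08131 - 0.07014j
  m=-1: Y*=-0.13212 - 0.48475j  Y=-0.17227 + 0.01551j  product 0.03028 + 0.08146j
  m=+0: Y*=0.01623 + 0.00000j  Y=0.27347 + 0.00000j  product 0.00444 + 0.00000j
  m=+1: Y*=0.13212 - 0.48475j  Y=0.17227 + 0.01551j  product 0.03028 - 0.08146j
  m=+2: Y*=-0.34167 - 0.20119j  Y=-0.26647 - 0.04838j  product 0.08131 + 0.07014j
  m=+3: Y*=-0.11596 + 0.11301j  Y=-0.22002 - 0.06075j  product 0.03238 - 0.01782j
  m=+4: Y*=0.01966 + 0.03544j  Y=0.23615 + 0.08868j  product 0.00150 + 0.01011j
  m=+5: Y*=0.00572 - 0.00140j  Y=0.38357 + 0.18483j  product 0.00245 + 0.00052j
Σ over m = 0.30028 - 0.00000j; ×(4π/11) → 0.34304 - 0.00000j. Real part: 0.343036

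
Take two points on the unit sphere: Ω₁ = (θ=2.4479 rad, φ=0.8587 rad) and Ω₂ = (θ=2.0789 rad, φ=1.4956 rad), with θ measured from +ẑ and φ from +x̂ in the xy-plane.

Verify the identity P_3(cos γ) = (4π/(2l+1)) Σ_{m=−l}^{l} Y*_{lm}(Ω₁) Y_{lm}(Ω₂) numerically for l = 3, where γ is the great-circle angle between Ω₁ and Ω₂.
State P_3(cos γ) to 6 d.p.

Expand P_3 via completeness: Σ_{m} conj(Y_{3,m}) at Ω₁ times Y_{3,m} at Ω₂ —
  [-3]  conj(Y_{3,-3})(Ω₁) = -0.092078+0.058435i ; Y_{3,-3}(Ω₂) = -0.062235+0.271184i ; Δ = -0.010116-0.028607i
  [-2]  conj(Y_{3,-2})(Ω₁) = +0.046926-0.317793i ; Y_{3,-2}(Ω₂) = +0.375241+0.056863i ; Δ = +0.035679-0.116581i
  [-1]  conj(Y_{3,-1})(Ω₁) = +0.264094+0.305954i ; Y_{3,-1}(Ω₂) = +0.003893-0.051670i ; Δ = +0.016837-0.012455i
  [+0]  conj(Y_{3,0})(Ω₁) = +0.012636-0.000000i ; Y_{3,0}(Ω₂) = +0.329798+0.000000i ; Δ = +0.004167+0.000000i
  [+1]  conj(Y_{3,1})(Ω₁) = -0.264094+0.305954i ; Y_{3,1}(Ω₂) = -0.003893-0.051670i ; Δ = +0.016837+0.012455i
  [+2]  conj(Y_{3,2})(Ω₁) = +0.046926+0.317793i ; Y_{3,2}(Ω₂) = +0.375241-0.056863i ; Δ = +0.035679+0.116581i
  [+3]  conj(Y_{3,3})(Ω₁) = +0.092078+0.058435i ; Y_{3,3}(Ω₂) = +0.062235+0.271184i ; Δ = -0.010116+0.028607i
Accumulated sum +0.088967+0.000000i; after 4π/(2l+1) scaling, +0.159712+0.000000i ⇒ P_3 = 0.159712

0.159712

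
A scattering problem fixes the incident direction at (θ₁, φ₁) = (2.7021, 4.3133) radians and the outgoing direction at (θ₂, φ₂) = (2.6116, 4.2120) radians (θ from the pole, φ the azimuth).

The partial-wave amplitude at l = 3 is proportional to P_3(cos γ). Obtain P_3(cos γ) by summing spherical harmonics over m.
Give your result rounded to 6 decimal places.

0.969032

Term-by-term m-sum for l=3 (normalisation 4π/7 = 1.795196):
  m=-3: (0.029921, 0.011727) × (0.053771, -0.003750) = (0.001653, 0.000518)  (running Σ = (0.001653, 0.000518))
  m=-2: (0.116869, -0.119895) × (0.121607, 0.189716) = (0.036958, 0.007592)  (running Σ = (0.038611, 0.008110))
  m=-1: (-0.165364, -0.392118) × (-0.213374, 0.390217) = (0.188296, 0.019140)  (running Σ = (0.226907, 0.027250))
  m=0: (-0.369739, -0.000000) × (-0.232538, 0.000000) = (0.085978, 0.000000)  (running Σ = (0.312885, 0.027250))
  m=1: (0.165364, -0.392118) × (0.213374, 0.390217) = (0.188296, -0.019140)  (running Σ = (0.501181, 0.008110))
  m=2: (0.116869, 0.119895) × (0.121607, -0.189716) = (0.036958, -0.007592)  (running Σ = (0.538139, 0.000518))
  m=3: (-0.029921, 0.011727) × (-0.053771, -0.003750) = (0.001653, -0.000518)  (running Σ = (0.539792, 0.000000))
Σ over m = (0.539792, 0.000000); ×(4π/7) → (0.969032, 0.000000). Real part: 0.969032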